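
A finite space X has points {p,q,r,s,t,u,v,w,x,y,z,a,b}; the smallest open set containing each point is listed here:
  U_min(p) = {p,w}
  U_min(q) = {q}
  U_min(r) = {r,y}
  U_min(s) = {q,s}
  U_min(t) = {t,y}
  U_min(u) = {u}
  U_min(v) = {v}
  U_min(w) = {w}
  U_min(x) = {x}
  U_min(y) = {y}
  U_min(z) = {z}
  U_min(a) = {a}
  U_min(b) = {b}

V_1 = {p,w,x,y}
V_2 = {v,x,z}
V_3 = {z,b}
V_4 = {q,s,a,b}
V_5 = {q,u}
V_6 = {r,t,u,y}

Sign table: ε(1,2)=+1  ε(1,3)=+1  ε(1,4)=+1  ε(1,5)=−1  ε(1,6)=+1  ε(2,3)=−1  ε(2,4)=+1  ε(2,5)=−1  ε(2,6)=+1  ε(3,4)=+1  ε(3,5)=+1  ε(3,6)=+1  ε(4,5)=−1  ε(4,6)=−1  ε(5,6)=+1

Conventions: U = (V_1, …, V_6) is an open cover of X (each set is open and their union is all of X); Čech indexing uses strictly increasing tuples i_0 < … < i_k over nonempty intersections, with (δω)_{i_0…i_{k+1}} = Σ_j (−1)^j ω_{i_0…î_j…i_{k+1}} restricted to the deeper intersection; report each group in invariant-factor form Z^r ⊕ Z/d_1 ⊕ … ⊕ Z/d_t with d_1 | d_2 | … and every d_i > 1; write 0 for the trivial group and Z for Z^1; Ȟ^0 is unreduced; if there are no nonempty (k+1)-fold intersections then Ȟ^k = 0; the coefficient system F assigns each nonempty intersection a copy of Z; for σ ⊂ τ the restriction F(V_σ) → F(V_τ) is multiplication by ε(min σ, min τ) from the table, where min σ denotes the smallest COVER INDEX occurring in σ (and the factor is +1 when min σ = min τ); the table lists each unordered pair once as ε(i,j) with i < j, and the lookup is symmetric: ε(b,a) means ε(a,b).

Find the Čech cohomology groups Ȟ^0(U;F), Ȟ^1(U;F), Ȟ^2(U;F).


nonempty intersections:
  V12={x} V16={y} V23={z} V34={b} V45={q} V56={u}
C dims 6,6; δ0: rk 5, SNF 1^5
Ȟ^0: (6−5)−0=1 ⇒ Z
Ȟ^1: (6−0)−5=1 ⇒ Z
Ȟ^2: (0−0)−0=0 ⇒ 0

Ȟ^0 = Z; Ȟ^1 = Z; Ȟ^2 = 0


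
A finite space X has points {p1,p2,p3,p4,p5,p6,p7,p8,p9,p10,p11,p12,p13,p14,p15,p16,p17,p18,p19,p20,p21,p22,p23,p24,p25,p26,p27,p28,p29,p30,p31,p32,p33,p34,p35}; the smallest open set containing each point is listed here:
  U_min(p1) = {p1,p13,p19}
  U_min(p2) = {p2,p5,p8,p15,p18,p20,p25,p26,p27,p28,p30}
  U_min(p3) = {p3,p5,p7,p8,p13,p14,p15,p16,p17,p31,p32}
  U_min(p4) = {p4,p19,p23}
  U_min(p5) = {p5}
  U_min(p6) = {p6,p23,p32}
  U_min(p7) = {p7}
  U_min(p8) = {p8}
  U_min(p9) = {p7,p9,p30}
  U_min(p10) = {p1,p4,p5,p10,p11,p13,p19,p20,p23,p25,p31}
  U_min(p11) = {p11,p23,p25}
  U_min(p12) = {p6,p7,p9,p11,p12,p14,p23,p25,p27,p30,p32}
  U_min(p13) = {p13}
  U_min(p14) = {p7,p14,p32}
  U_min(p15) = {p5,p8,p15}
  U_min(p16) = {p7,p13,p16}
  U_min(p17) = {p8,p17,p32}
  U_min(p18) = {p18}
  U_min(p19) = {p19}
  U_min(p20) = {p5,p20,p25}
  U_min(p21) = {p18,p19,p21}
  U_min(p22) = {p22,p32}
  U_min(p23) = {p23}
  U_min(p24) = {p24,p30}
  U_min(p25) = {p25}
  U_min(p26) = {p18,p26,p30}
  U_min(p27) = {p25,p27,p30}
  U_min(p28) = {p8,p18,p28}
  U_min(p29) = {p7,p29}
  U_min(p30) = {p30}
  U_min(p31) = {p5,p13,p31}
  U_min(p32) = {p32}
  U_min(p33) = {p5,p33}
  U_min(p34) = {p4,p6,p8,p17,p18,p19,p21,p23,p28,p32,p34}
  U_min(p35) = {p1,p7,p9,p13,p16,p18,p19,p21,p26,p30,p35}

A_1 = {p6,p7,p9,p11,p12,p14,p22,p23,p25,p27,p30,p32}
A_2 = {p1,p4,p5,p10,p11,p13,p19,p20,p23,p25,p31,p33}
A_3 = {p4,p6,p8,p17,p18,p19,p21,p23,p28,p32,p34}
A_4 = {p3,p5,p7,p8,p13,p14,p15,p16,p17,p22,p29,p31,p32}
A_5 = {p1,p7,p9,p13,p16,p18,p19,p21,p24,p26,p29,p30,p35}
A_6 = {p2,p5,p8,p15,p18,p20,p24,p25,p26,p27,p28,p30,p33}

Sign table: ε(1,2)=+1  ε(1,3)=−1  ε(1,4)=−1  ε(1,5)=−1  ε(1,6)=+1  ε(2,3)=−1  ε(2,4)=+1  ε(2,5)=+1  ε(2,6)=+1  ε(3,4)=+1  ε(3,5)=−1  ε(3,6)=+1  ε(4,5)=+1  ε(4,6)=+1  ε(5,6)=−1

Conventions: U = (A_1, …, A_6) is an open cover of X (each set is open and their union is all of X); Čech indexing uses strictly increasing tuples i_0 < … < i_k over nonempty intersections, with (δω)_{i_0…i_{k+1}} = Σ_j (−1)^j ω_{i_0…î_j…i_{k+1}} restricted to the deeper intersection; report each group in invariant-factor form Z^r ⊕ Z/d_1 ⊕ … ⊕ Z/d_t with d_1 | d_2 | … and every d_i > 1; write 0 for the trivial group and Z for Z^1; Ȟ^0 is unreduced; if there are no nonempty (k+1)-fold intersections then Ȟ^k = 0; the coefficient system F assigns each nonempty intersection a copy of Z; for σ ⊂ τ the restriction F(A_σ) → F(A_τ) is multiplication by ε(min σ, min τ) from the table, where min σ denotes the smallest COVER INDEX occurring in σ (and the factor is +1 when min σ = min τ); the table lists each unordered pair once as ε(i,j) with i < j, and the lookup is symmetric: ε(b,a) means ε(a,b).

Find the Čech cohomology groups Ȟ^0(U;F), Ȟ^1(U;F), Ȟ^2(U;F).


Ȟ^0 ≅ 0; Ȟ^1 ≅ Z/2; Ȟ^2 ≅ Z

nerve simplices:
  A12={p11,p23,p25} A13={p6,p23,p32} A14={p7,p14,p22,p32} A15={p7,p9,p30} A16={p25,p27,p30} A23={p4,p19,p23} A24={p5,p13,p31} A25={p1,p13,p19} A26={p5,p20,p25,p33} A34={p8,p17,p32} A35={p18,p19,p21} A36={p8,p18,p28} A45={p7,p13,p16,p29} A46={p5,p8,p15} A56={p18,p24,p26,p30}
  A123={p23} A126={p25} A134={p32} A145={p7} A156={p30} A235={p19} A245={p13} A246={p5} A346={p8} A356={p18}
C dims 6,15,10; δ0: rk 6, SNF 1^5·2; δ1: rk 9, SNF 1^9
degree 0: 6−6−0 = 0 → Ȟ^0 ≅ 0
degree 1: 15−9−6 = 0 plus torsion [2] → Ȟ^1 ≅ Z/2
degree 2: 10−0−9 = 1 → Ȟ^2 ≅ Z


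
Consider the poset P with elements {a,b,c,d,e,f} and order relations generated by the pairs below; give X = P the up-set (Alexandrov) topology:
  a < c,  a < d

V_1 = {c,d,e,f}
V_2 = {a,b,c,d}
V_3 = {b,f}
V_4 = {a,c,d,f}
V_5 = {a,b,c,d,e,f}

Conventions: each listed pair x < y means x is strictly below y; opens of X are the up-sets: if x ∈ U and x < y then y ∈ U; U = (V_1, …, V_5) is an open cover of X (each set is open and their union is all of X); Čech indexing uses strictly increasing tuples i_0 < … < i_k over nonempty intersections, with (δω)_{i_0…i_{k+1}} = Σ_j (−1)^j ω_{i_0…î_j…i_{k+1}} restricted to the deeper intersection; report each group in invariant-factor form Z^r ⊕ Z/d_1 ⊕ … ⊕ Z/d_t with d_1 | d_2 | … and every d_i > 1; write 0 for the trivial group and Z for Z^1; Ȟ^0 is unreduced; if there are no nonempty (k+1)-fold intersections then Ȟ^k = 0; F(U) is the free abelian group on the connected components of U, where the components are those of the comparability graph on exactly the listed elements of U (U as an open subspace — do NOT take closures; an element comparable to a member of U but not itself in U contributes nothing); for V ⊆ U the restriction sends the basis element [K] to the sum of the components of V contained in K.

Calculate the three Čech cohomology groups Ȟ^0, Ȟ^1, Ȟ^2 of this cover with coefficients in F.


intersection data:
  V12={c,d} V13={f} V14={c,d,f} V15={c,d,e,f} V23={b} V24={a,c,d} V25={a,b,c,d} V34={f} V35={b,f} V45={a,c,d,f}
  V124={c,d} V125={c,d} V134={f} V135={f} V145={c,d,f} V235={b} V245={a,c,d} V345={f}
  V1245={c,d} V1345={f}
components per intersection:
  V1: {c} {d} {e} {f}
  V2: {a,c,d} {b}
  V3: {b} {f}
  V4: {a,c,d} {f}
  V5: {a,c,d} {b} {e} {f}
  V12: {c} {d}
  V13: {f}
  V14: {c} {d} {f}
  V15: {c} {d} {e} {f}
  V23: {b}
  V24: {a,c,d}
  V25: {a,c,d} {b}
  V34: {f}
  V35: {b} {f}
  V45: {a,c,d} {f}
  V124: {c} {d}
  V125: {c} {d}
  V134: {f}
  V135: {f}
  V145: {c} {d} {f}
  V235: {b}
  V245: {a,c,d}
  V345: {f}
  V1245: {c} {d}
  V1345: {f}
C dims 14,19,12,3; δ0: rk 10, SNF 1^10; δ1: rk 9, SNF 1^9; δ2: rk 3, SNF 1^3
Ȟ^0 = (14 − 10) − 0 = 4, so Ȟ^0 ≅ Z^4
Ȟ^1 = (19 − 9) − 10 = 0, so Ȟ^1 ≅ 0
Ȟ^2 = (12 − 3) − 9 = 0, so Ȟ^2 ≅ 0

Ȟ^0(U;F) ≅ Z^4,  Ȟ^1(U;F) ≅ 0,  Ȟ^2(U;F) ≅ 0


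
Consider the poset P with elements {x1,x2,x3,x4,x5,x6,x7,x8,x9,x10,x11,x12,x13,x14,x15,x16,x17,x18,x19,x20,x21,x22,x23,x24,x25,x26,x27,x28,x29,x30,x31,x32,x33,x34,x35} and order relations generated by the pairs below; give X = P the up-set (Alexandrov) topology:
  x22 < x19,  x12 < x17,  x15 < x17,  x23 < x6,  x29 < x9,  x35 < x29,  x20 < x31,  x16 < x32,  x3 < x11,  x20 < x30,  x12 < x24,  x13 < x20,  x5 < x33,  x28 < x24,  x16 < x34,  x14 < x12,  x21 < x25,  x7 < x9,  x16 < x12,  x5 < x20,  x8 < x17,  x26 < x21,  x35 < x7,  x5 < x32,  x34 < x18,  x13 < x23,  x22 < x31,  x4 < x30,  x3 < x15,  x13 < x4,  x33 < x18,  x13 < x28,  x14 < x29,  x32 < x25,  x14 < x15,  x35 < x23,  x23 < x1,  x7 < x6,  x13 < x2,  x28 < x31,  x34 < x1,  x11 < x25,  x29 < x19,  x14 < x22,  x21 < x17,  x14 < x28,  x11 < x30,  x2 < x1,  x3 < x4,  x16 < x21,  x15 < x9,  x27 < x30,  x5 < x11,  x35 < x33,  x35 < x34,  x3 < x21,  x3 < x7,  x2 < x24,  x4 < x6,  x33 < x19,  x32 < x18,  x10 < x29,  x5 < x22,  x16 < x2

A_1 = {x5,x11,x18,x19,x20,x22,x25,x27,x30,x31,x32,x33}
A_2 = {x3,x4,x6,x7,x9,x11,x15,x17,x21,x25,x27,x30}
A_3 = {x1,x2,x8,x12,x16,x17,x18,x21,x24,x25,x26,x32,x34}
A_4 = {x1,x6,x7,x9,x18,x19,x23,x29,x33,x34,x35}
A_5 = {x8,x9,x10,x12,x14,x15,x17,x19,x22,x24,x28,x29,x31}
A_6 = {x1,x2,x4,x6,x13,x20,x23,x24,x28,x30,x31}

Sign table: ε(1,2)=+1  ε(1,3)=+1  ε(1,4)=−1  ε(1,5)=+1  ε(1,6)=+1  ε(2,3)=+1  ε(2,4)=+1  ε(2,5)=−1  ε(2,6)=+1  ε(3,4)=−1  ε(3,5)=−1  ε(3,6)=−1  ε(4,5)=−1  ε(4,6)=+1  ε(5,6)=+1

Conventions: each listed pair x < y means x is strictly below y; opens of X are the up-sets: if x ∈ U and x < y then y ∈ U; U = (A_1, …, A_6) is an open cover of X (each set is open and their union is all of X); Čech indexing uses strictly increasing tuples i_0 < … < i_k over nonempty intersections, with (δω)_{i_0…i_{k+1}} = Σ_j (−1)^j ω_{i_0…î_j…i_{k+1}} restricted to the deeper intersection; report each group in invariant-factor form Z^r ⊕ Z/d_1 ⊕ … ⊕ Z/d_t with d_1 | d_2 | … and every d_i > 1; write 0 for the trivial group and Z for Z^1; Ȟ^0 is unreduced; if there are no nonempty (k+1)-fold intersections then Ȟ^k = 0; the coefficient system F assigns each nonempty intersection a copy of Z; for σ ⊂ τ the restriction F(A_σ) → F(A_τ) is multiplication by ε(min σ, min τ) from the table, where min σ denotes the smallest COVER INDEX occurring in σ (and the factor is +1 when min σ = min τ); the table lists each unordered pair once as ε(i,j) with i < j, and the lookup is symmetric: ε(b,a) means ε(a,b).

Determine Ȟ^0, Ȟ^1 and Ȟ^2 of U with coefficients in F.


cover nerve:
  A12={x11,x25,x27,x30} A13={x18,x25,x32} A14={x18,x19,x33} A15={x19,x22,x31} A16={x20,x30,x31} A23={x17,x21,x25} A24={x6,x7,x9} A25={x9,x15,x17} A26={x4,x6,x30} A34={x1,x18,x34} A35={x8,x12,x17,x24} A36={x1,x2,x24} A45={x9,x19,x29} A46={x1,x6,x23} A56={x24,x28,x31}
  A123={x25} A126={x30} A134={x18} A145={x19} A156={x31} A235={x17} A245={x9} A246={x6} A346={x1} A356={x24}
C dims 6,15,10; δ0: rk 6, SNF 1^5·2; δ1: rk 9, SNF 1^9
Ȟ^0: (6−6)−0=0 ⇒ 0
Ȟ^1: (15−9)−6=0 plus torsion [2] ⇒ Z/2
Ȟ^2: (10−0)−9=1 ⇒ Z

Ȟ^0 ≅ 0; Ȟ^1 ≅ Z/2; Ȟ^2 ≅ Z


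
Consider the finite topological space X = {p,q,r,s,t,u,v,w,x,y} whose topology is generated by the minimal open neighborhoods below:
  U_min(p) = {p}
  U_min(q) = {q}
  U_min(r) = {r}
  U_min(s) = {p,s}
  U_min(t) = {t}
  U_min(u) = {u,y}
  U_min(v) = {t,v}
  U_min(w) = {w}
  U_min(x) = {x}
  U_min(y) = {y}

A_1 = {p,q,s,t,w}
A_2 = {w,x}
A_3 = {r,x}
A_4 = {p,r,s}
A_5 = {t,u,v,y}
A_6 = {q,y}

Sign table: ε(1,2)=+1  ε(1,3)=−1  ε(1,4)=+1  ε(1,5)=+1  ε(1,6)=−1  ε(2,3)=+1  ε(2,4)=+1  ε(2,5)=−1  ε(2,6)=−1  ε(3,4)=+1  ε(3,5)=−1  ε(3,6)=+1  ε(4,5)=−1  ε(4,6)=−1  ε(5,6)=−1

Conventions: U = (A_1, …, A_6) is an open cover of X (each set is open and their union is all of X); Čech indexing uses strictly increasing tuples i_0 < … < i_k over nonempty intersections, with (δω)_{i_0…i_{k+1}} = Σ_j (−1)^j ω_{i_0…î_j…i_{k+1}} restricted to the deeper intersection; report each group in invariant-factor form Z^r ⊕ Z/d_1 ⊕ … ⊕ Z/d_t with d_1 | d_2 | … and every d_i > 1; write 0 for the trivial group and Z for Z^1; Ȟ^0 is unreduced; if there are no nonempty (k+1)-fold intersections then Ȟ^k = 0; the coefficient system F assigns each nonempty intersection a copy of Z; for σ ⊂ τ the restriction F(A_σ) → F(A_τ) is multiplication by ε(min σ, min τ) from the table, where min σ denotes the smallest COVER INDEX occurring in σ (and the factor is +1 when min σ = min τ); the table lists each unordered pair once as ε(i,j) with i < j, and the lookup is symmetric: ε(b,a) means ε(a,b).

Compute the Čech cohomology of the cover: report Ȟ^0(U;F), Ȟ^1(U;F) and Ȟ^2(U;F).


Ȟ^0 = Z, Ȟ^1 = Z^2 and Ȟ^2 = 0

nonempty intersections:
  A12={w} A14={p,s} A15={t} A16={q} A23={x} A34={r} A56={y}
C dims 6,7; δ0: rk 5, SNF 1^5
Ȟ^0: (6−5)−0=1 ⇒ Z
Ȟ^1: (7−0)−5=2 ⇒ Z^2
Ȟ^2: (0−0)−0=0 ⇒ 0


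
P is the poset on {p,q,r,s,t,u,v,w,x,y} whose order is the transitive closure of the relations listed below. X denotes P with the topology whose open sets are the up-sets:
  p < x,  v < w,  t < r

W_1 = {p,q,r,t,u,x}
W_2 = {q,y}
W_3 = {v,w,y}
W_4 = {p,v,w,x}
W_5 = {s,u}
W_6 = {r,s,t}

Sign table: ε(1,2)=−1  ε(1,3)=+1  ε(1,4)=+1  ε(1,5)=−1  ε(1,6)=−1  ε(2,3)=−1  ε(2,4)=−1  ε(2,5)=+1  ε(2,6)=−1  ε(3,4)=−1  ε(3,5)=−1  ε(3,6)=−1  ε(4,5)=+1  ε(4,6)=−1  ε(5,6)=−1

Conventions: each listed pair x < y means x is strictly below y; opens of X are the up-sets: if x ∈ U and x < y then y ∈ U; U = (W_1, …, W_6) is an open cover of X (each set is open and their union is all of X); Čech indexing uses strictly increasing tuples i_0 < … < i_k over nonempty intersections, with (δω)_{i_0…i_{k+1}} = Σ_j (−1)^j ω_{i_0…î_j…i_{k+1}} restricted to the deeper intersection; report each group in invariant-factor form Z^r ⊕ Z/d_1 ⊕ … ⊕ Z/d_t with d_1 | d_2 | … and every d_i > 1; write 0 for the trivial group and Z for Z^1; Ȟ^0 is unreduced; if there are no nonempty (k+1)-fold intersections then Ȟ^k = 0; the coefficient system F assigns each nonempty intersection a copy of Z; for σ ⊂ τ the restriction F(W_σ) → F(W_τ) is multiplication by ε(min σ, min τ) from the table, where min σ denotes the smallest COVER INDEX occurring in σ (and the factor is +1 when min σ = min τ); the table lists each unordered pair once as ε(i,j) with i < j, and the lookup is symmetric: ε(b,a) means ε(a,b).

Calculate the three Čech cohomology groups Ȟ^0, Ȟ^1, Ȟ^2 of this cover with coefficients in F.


Ȟ^0 ≅ 0, Ȟ^1 ≅ Z ⊕ Z/2 and Ȟ^2 ≅ 0

nonempty intersections:
  W12={q} W14={p,x} W15={u} W16={r,t} W23={y} W34={v,w} W56={s}
C dims 6,7; δ0: rk 6, SNF 1^5·2
Ȟ^0: (6−6)−0=0 ⇒ 0
Ȟ^1: (7−0)−6=1 plus torsion [2] ⇒ Z ⊕ Z/2
Ȟ^2: (0−0)−0=0 ⇒ 0


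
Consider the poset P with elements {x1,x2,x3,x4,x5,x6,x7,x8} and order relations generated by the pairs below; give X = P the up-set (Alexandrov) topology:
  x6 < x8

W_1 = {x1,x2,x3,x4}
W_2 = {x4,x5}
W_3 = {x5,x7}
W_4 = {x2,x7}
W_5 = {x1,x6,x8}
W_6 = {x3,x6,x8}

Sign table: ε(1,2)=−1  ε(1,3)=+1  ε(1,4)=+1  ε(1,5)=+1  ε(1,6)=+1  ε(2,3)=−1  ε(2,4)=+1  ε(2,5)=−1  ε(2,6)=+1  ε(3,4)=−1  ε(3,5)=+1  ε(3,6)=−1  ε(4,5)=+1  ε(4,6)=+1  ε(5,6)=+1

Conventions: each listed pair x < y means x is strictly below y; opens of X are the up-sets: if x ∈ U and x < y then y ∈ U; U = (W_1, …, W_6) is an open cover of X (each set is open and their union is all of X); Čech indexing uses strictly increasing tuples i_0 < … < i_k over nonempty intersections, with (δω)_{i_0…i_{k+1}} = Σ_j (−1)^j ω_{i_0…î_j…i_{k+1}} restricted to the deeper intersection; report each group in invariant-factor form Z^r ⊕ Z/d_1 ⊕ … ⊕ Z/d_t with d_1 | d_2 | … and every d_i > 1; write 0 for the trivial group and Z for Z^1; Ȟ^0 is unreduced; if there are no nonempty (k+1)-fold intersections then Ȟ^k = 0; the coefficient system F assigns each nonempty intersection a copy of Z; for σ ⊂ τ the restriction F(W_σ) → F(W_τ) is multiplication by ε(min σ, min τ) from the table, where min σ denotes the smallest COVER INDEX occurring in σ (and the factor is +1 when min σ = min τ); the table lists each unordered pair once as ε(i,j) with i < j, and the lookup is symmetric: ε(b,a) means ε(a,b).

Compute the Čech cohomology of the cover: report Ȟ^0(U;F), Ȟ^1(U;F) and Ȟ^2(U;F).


nonempty intersections:
  W12={x4} W14={x2} W15={x1} W16={x3} W23={x5} W34={x7} W56={x6,x8}
C dims 6,7; δ0: rk 6, SNF 1^5·2
Ȟ^0: (6−6)−0=0 ⇒ 0
Ȟ^1: (7−0)−6=1 plus torsion [2] ⇒ Z ⊕ Z/2
Ȟ^2: (0−0)−0=0 ⇒ 0

Ȟ^0(U;F) ≅ 0; Ȟ^1(U;F) ≅ Z ⊕ Z/2; Ȟ^2(U;F) ≅ 0


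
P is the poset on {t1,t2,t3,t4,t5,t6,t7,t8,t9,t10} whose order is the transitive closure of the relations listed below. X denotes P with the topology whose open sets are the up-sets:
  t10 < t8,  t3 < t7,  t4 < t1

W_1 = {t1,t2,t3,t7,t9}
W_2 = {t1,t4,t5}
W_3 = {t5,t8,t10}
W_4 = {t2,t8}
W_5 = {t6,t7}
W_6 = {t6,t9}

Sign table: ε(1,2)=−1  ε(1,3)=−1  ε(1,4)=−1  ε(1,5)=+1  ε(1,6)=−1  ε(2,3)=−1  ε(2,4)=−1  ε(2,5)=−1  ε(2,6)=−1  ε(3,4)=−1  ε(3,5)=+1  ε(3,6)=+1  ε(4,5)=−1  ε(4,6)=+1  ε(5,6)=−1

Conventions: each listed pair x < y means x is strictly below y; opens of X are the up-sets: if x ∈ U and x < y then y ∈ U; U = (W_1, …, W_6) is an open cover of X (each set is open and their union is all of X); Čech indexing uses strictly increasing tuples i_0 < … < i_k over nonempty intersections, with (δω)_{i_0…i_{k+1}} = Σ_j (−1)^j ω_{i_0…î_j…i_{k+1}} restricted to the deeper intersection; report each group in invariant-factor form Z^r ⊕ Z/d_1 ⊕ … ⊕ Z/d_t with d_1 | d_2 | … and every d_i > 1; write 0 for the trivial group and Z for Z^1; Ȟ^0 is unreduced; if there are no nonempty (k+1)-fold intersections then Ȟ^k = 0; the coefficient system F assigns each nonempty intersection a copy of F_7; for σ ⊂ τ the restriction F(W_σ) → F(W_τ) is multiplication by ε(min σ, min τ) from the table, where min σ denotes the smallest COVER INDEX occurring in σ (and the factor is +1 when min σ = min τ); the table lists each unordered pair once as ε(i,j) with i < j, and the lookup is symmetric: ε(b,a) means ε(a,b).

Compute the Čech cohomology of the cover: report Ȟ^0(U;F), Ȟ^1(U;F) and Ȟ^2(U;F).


intersection data:
  W12={t1} W14={t2} W15={t7} W16={t9} W23={t5} W34={t8} W56={t6}
C dims 6,7; δ0: rk_F7 5
Ȟ^0 = (6 − 5) − 0 = 1, so Ȟ^0 ≅ Z/7
Ȟ^1 = (7 − 0) − 5 = 2, so Ȟ^1 ≅ Z/7 ⊕ Z/7
Ȟ^2 = (0 − 0) − 0 = 0, so Ȟ^2 ≅ 0

Ȟ^0(U;F) ≅ Z/7,  Ȟ^1(U;F) ≅ Z/7 ⊕ Z/7,  Ȟ^2(U;F) ≅ 0


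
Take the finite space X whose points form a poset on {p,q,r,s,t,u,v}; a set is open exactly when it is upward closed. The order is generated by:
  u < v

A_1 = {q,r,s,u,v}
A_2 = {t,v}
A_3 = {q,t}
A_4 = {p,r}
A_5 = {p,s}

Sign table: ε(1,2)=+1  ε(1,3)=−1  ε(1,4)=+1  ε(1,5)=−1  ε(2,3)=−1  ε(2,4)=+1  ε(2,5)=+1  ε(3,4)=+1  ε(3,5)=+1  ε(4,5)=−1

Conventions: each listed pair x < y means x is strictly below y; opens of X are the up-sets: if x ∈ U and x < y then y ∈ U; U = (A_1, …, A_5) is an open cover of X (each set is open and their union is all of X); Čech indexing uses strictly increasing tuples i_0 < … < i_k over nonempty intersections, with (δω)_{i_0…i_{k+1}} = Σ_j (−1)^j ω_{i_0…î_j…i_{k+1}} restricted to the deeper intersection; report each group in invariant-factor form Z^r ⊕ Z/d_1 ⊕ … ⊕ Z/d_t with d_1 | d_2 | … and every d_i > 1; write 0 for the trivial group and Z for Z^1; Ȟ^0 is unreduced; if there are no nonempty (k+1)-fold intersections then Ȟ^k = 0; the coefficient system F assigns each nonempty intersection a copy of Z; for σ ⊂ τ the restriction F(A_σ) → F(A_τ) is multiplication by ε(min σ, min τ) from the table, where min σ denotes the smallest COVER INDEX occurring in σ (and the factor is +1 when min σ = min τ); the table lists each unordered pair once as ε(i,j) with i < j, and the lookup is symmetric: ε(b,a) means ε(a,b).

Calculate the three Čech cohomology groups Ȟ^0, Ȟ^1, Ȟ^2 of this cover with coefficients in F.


Ȟ^0 = Z,  Ȟ^1 = Z^2,  Ȟ^2 = 0

nerve simplices:
  A12={v} A13={q} A14={r} A15={s} A23={t} A45={p}
C dims 5,6; δ0: rk 4, SNF 1^4
degree 0: 5−4−0 = 1 → Ȟ^0 ≅ Z
degree 1: 6−0−4 = 2 → Ȟ^1 ≅ Z^2
degree 2: 0−0−0 = 0 → Ȟ^2 ≅ 0


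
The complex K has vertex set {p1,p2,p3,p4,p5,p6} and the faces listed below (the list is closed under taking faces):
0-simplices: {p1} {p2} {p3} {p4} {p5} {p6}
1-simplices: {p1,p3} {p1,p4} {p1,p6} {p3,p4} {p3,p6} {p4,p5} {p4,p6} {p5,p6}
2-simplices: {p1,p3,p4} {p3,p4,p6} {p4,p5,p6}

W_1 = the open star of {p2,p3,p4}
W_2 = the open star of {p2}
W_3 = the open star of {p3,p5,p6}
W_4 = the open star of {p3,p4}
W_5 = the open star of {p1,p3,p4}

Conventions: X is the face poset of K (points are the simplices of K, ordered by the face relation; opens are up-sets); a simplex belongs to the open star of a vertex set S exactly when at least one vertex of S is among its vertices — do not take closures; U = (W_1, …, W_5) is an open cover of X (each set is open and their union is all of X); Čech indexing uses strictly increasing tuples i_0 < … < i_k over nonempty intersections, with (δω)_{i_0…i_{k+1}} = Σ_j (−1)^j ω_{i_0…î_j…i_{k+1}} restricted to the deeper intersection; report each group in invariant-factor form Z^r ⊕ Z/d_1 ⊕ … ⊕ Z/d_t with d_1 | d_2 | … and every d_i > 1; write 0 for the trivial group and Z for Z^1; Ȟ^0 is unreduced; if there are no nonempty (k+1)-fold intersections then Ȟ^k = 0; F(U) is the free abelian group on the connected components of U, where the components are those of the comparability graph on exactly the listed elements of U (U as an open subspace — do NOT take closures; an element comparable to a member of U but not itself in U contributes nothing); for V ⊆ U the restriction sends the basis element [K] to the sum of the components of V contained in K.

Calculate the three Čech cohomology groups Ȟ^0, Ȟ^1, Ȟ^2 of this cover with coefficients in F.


nerve of the cover:
  W1={{p2},{p3},{p4},{p1,p3},{p1,p4},{p3,p4},{p3,p6},{p4,p5},{p4,p6},{p1,p3,p4},{p3,p4,p6},{p4,p5,p6}} W2={{p2}} W3={{p3},{p5},{p6},{p1,p3},{p1,p6},{p3,p4},{p3,p6},{p4,p5},{p4,p6},{p5,p6},{p1,p3,p4},{p3,p4,p6},{p4,p5,p6}} W4={{p3},{p4},{p1,p3},{p1,p4},{p3,p4},{p3,p6},{p4,p5},{p4,p6},{p1,p3,p4},{p3,p4,p6},{p4,p5,p6}} W5={{p1},{p3},{p4},{p1,p3},{p1,p4},{p1,p6},{p3,p4},{p3,p6},{p4,p5},{p4,p6},{p1,p3,p4},{p3,p4,p6},{p4,p5,p6}}
  W12={{p2}} W13={{p3},{p1,p3},{p3,p4},{p3,p6},{p4,p5},{p4,p6},{p1,p3,p4},{p3,p4,p6},{p4,p5,p6}} W14={{p3},{p4},{p1,p3},{p1,p4},{p3,p4},{p3,p6},{p4,p5},{p4,p6},{p1,p3,p4},{p3,p4,p6},{p4,p5,p6}} W15={{p3},{p4},{p1,p3},{p1,p4},{p3,p4},{p3,p6},{p4,p5},{p4,p6},{p1,p3,p4},{p3,p4,p6},{p4,p5,p6}} W34={{p3},{p1,p3},{p3,p4},{p3,p6},{p4,p5},{p4,p6},{p1,p3,p4},{p3,p4,p6},{p4,p5,p6}} W35={{p3},{p1,p3},{p1,p6},{p3,p4},{p3,p6},{p4,p5},{p4,p6},{p1,p3,p4},{p3,p4,p6},{p4,p5,p6}} W45={{p3},{p4},{p1,p3},{p1,p4},{p3,p4},{p3,p6},{p4,p5},{p4,p6},{p1,p3,p4},{p3,p4,p6},{p4,p5,p6}}
  W134={{p3},{p1,p3},{p3,p4},{p3,p6},{p4,p5},{p4,p6},{p1,p3,p4},{p3,p4,p6},{p4,p5,p6}} W135={{p3},{p1,p3},{p3,p4},{p3,p6},{p4,p5},{p4,p6},{p1,p3,p4},{p3,p4,p6},{p4,p5,p6}} W145={{p3},{p4},{p1,p3},{p1,p4},{p3,p4},{p3,p6},{p4,p5},{p4,p6},{p1,p3,p4},{p3,p4,p6},{p4,p5,p6}} W345={{p3},{p1,p3},{p3,p4},{p3,p6},{p4,p5},{p4,p6},{p1,p3,p4},{p3,p4,p6},{p4,p5,p6}}
  W1345={{p3},{p1,p3},{p3,p4},{p3,p6},{p4,p5},{p4,p6},{p1,p3,p4},{p3,p4,p6},{p4,p5,p6}}
components per intersection:
  W1: {{p2}} {{p3},{p4},{p1,p3},{p1,p4},{p3,p4},{p3,p6},{p4,p5},{p4,p6},{p1,p3,p4},{p3,p4,p6},{p4,p5,p6}}
  W2: {{p2}}
  W3: {{p3},{p5},{p6},{p1,p3},{p1,p6},{p3,p4},{p3,p6},{p4,p5},{p4,p6},{p5,p6},{p1,p3,p4},{p3,p4,p6},{p4,p5,p6}}
  W4: {{p3},{p4},{p1,p3},{p1,p4},{p3,p4},{p3,p6},{p4,p5},{p4,p6},{p1,p3,p4},{p3,p4,p6},{p4,p5,p6}}
  W5: {{p1},{p3},{p4},{p1,p3},{p1,p4},{p1,p6},{p3,p4},{p3,p6},{p4,p5},{p4,p6},{p1,p3,p4},{p3,p4,p6},{p4,p5,p6}}
  W12: {{p2}}
  W13: {{p3},{p1,p3},{p3,p4},{p3,p6},{p4,p5},{p4,p6},{p1,p3,p4},{p3,p4,p6},{p4,p5,p6}}
  W14: {{p3},{p4},{p1,p3},{p1,p4},{p3,p4},{p3,p6},{p4,p5},{p4,p6},{p1,p3,p4},{p3,p4,p6},{p4,p5,p6}}
  W15: {{p3},{p4},{p1,p3},{p1,p4},{p3,p4},{p3,p6},{p4,p5},{p4,p6},{p1,p3,p4},{p3,p4,p6},{p4,p5,p6}}
  W34: {{p3},{p1,p3},{p3,p4},{p3,p6},{p4,p5},{p4,p6},{p1,p3,p4},{p3,p4,p6},{p4,p5,p6}}
  W35: {{p3},{p1,p3},{p3,p4},{p3,p6},{p4,p5},{p4,p6},{p1,p3,p4},{p3,p4,p6},{p4,p5,p6}} {{p1,p6}}
  W45: {{p3},{p4},{p1,p3},{p1,p4},{p3,p4},{p3,p6},{p4,p5},{p4,p6},{p1,p3,p4},{p3,p4,p6},{p4,p5,p6}}
  W134: {{p3},{p1,p3},{p3,p4},{p3,p6},{p4,p5},{p4,p6},{p1,p3,p4},{p3,p4,p6},{p4,p5,p6}}
  W135: {{p3},{p1,p3},{p3,p4},{p3,p6},{p4,p5},{p4,p6},{p1,p3,p4},{p3,p4,p6},{p4,p5,p6}}
  W145: {{p3},{p4},{p1,p3},{p1,p4},{p3,p4},{p3,p6},{p4,p5},{p4,p6},{p1,p3,p4},{p3,p4,p6},{p4,p5,p6}}
  W345: {{p3},{p1,p3},{p3,p4},{p3,p6},{p4,p5},{p4,p6},{p1,p3,p4},{p3,p4,p6},{p4,p5,p6}}
  W1345: {{p3},{p1,p3},{p3,p4},{p3,p6},{p4,p5},{p4,p6},{p1,p3,p4},{p3,p4,p6},{p4,p5,p6}}
C dims 6,8,4,1; δ0: rk 4, SNF 1^4; δ1: rk 3, SNF 1^3; δ2: rk 1, SNF 1^1
Ȟ^0 = (6 − 4) − 0 = 2, so Ȟ^0 ≅ Z^2
Ȟ^1 = (8 − 3) − 4 = 1, so Ȟ^1 ≅ Z
Ȟ^2 = (4 − 1) − 3 = 0, so Ȟ^2 ≅ 0

Ȟ^0(U;F) ≅ Z^2; Ȟ^1(U;F) ≅ Z; Ȟ^2(U;F) ≅ 0


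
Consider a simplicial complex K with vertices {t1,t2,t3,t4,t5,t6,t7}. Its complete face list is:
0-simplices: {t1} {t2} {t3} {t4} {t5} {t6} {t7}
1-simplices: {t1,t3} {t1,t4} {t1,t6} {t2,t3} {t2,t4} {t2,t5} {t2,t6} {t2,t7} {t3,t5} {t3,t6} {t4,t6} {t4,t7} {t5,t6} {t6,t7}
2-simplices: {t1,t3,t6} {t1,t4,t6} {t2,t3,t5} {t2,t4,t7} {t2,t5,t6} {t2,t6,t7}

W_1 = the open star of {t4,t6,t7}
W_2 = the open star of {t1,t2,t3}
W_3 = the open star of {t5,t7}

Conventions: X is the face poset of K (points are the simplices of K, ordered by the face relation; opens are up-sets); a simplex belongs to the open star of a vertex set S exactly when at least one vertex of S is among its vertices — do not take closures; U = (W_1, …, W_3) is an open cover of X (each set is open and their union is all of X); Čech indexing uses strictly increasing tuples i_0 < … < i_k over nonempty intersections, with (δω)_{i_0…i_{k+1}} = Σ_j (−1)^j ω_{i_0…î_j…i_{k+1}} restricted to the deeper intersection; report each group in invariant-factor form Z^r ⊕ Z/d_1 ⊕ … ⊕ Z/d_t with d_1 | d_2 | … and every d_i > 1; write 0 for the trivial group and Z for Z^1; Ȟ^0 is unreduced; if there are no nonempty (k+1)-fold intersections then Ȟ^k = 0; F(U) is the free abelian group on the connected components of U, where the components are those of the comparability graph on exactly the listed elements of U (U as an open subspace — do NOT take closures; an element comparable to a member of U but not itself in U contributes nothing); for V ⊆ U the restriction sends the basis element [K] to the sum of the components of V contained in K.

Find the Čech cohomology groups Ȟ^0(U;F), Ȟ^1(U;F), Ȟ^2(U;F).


intersection data:
  W1={{t4},{t6},{t7},{t1,t4},{t1,t6},{t2,t4},{t2,t6},{t2,t7},{t3,t6},{t4,t6},{t4,t7},{t5,t6},{t6,t7},{t1,t3,t6},{t1,t4,t6},{t2,t4,t7},{t2,t5,t6},{t2,t6,t7}} W2={{t1},{t2},{t3},{t1,t3},{t1,t4},{t1,t6},{t2,t3},{t2,t4},{t2,t5},{t2,t6},{t2,t7},{t3,t5},{t3,t6},{t1,t3,t6},{t1,t4,t6},{t2,t3,t5},{t2,t4,t7},{t2,t5,t6},{t2,t6,t7}} W3={{t5},{t7},{t2,t5},{t2,t7},{t3,t5},{t4,t7},{t5,t6},{t6,t7},{t2,t3,t5},{t2,t4,t7},{t2,t5,t6},{t2,t6,t7}}
  W12={{t1,t4},{t1,t6},{t2,t4},{t2,t6},{t2,t7},{t3,t6},{t1,t3,t6},{t1,t4,t6},{t2,t4,t7},{t2,t5,t6},{t2,t6,t7}} W13={{t7},{t2,t7},{t4,t7},{t5,t6},{t6,t7},{t2,t4,t7},{t2,t5,t6},{t2,t6,t7}} W23={{t2,t5},{t2,t7},{t3,t5},{t2,t3,t5},{t2,t4,t7},{t2,t5,t6},{t2,t6,t7}}
  W123={{t2,t7},{t2,t4,t7},{t2,t5,t6},{t2,t6,t7}}
components per intersection:
  W1: {{t4},{t6},{t7},{t1,t4},{t1,t6},{t2,t4},{t2,t6},{t2,t7},{t3,t6},{t4,t6},{t4,t7},{t5,t6},{t6,t7},{t1,t3,t6},{t1,t4,t6},{t2,t4,t7},{t2,t5,t6},{t2,t6,t7}}
  W2: {{t1},{t2},{t3},{t1,t3},{t1,t4},{t1,t6},{t2,t3},{t2,t4},{t2,t5},{t2,t6},{t2,t7},{t3,t5},{t3,t6},{t1,t3,t6},{t1,t4,t6},{t2,t3,t5},{t2,t4,t7},{t2,t5,t6},{t2,t6,t7}}
  W3: {{t5},{t2,t5},{t3,t5},{t5,t6},{t2,t3,t5},{t2,t5,t6}} {{t7},{t2,t7},{t4,t7},{t6,t7},{t2,t4,t7},{t2,t6,t7}}
  W12: {{t1,t4},{t1,t6},{t3,t6},{t1,t3,t6},{t1,t4,t6}} {{t2,t4},{t2,t6},{t2,t7},{t2,t4,t7},{t2,t5,t6},{t2,t6,t7}}
  W13: {{t7},{t2,t7},{t4,t7},{t6,t7},{t2,t4,t7},{t2,t6,t7}} {{t5,t6},{t2,t5,t6}}
  W23: {{t2,t5},{t3,t5},{t2,t3,t5},{t2,t5,t6}} {{t2,t7},{t2,t4,t7},{t2,t6,t7}}
  W123: {{t2,t7},{t2,t4,t7},{t2,t6,t7}} {{t2,t5,t6}}
C dims 4,6,2; δ0: rk 3, SNF 1^3; δ1: rk 2, SNF 1^2
Ȟ^0 = (4 − 3) − 0 = 1, so Ȟ^0 ≅ Z
Ȟ^1 = (6 − 2) − 3 = 1, so Ȟ^1 ≅ Z
Ȟ^2 = (2 − 0) − 2 = 0, so Ȟ^2 ≅ 0

Ȟ^0 ≅ Z, Ȟ^1 ≅ Z and Ȟ^2 ≅ 0


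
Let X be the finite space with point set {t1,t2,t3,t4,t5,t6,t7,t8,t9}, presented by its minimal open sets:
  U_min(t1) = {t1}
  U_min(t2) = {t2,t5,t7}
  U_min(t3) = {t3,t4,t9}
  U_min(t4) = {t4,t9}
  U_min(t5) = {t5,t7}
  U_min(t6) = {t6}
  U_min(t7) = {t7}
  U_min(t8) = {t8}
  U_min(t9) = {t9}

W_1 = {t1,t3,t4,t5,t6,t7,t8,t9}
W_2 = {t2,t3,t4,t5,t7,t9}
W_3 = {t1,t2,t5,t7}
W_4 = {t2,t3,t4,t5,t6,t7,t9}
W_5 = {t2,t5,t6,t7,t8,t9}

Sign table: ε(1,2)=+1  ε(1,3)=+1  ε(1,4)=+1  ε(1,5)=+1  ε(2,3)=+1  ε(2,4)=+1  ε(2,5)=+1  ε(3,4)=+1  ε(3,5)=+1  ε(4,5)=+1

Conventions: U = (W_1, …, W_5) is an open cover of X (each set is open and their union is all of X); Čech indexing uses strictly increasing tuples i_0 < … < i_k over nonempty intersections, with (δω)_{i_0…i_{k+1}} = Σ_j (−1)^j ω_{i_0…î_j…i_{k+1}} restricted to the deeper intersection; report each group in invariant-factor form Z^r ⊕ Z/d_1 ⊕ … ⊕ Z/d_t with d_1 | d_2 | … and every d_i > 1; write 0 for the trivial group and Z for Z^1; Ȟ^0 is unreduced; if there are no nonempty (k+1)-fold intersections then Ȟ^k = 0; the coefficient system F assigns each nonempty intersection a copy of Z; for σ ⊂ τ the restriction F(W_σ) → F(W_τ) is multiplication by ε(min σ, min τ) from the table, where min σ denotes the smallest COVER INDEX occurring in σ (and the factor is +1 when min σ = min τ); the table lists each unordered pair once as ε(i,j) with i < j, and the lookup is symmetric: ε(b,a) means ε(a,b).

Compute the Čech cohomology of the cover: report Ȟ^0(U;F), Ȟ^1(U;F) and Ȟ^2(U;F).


Ȟ^0 = Z, Ȟ^1 = 0 and Ȟ^2 = 0

nerve simplices:
  W12={t3,t4,t5,t7,t9} W13={t1,t5,t7} W14={t3,t4,t5,t6,t7,t9} W15={t5,t6,t7,t8,t9} W23={t2,t5,t7} W24={t2,t3,t4,t5,t7,t9} W25={t2,t5,t7,t9} W34={t2,t5,t7} W35={t2,t5,t7} W45={t2,t5,t6,t7,t9}
  W123={t5,t7} W124={t3,t4,t5,t7,t9} W125={t5,t7,t9} W134={t5,t7} W135={t5,t7} W145={t5,t6,t7,t9} W234={t2,t5,t7} W235={t2,t5,t7} W245={t2,t5,t7,t9} W345={t2,t5,t7}
  W1234={t5,t7} W1235={t5,t7} W1245={t5,t7,t9} W1345={t5,t7} W2345={t2,t5,t7}
  W12345={t5,t7}
C dims 5,10,10,5; δ0: rk 4, SNF 1^4; δ1: rk 6, SNF 1^6; δ2: rk 4, SNF 1^4
degree 0: 5−4−0 = 1 → Ȟ^0 ≅ Z
degree 1: 10−6−4 = 0 → Ȟ^1 ≅ 0
degree 2: 10−4−6 = 0 → Ȟ^2 ≅ 0


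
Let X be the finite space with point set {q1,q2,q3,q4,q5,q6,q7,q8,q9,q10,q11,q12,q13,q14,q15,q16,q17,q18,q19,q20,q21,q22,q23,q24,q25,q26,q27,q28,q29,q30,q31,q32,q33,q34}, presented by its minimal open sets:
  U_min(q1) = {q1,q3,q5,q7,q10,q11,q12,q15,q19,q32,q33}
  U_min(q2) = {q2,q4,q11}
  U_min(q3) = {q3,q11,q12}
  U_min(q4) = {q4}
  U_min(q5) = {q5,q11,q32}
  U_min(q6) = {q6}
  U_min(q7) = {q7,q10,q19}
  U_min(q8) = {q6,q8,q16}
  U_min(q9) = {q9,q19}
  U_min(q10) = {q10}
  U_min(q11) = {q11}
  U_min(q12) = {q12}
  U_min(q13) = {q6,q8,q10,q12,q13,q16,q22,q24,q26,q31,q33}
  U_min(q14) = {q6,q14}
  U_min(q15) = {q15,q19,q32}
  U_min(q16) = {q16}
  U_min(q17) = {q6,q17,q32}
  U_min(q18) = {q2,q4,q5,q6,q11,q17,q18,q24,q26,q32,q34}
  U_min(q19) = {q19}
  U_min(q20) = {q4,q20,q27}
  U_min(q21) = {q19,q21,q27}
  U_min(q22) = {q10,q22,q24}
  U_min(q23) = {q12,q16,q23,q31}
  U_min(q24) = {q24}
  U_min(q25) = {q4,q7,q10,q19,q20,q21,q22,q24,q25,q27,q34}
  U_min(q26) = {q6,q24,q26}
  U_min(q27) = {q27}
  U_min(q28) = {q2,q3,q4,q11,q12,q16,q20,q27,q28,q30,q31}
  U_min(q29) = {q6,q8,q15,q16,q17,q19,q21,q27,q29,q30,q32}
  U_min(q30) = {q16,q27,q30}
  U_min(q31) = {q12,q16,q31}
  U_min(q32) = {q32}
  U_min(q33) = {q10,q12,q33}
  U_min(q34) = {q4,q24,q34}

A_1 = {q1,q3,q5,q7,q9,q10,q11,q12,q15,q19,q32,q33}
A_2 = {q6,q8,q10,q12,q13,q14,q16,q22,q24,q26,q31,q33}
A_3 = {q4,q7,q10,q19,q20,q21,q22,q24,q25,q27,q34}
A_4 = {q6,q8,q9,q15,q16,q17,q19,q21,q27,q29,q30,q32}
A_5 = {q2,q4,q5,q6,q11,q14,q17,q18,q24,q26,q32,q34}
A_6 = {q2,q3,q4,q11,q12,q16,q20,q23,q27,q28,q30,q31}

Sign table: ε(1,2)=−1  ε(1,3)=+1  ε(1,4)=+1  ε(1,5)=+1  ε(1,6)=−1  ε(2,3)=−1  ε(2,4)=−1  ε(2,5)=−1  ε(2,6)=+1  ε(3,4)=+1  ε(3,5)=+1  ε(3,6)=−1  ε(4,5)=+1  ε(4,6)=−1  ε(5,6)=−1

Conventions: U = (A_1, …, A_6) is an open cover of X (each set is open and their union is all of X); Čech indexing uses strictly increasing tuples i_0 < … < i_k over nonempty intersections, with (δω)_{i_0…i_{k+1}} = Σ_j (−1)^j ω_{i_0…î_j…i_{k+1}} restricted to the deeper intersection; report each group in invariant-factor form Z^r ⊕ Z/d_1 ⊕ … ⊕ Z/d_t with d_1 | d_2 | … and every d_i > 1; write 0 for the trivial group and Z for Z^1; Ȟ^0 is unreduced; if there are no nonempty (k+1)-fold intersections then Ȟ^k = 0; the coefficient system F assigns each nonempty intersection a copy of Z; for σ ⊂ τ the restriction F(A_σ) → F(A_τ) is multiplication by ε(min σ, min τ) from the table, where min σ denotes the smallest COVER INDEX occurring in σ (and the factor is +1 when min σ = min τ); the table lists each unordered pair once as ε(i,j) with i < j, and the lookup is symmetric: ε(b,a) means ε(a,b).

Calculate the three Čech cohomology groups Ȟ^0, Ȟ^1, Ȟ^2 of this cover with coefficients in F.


nonempty intersections:
  A12={q10,q12,q33} A13={q7,q10,q19} A14={q9,q15,q19,q32} A15={q5,q11,q32} A16={q3,q11,q12} A23={q10,q22,q24} A24={q6,q8,q16} A25={q6,q14,q24,q26} A26={q12,q16,q31} A34={q19,q21,q27} A35={q4,q24,q34} A36={q4,q20,q27} A45={q6,q17,q32} A46={q16,q27,q30} A56={q2,q4,q11}
  A123={q10} A126={q12} A134={q19} A145={q32} A156={q11} A235={q24} A245={q6} A246={q16} A346={q27} A356={q4}
C dims 6,15,10; δ0: rk 5, SNF 1^5; δ1: rk 10, SNF 1^9·2
Ȟ^0: (6−5)−0=1 ⇒ Z
Ȟ^1: (15−10)−5=0 ⇒ 0
Ȟ^2: (10−0)−10=0 plus torsion [2] ⇒ Z/2

Ȟ^0 = Z, Ȟ^1 = 0, Ȟ^2 = Z/2


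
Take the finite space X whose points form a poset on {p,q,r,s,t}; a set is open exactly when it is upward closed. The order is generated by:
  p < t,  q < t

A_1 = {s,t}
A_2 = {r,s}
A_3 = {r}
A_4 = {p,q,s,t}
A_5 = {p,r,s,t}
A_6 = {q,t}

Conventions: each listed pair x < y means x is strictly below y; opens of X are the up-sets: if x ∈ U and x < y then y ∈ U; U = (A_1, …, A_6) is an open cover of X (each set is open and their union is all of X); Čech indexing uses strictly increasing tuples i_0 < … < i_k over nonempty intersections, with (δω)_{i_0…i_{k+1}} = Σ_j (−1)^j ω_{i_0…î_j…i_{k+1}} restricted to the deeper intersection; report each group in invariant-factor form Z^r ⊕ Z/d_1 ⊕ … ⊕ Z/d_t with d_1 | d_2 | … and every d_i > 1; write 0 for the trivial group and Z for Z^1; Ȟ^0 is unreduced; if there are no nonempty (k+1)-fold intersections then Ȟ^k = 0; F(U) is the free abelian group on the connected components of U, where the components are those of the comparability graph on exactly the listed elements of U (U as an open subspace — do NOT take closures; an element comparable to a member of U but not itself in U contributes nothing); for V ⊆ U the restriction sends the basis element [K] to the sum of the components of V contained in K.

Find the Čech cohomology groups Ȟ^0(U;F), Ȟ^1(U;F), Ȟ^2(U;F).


nonempty intersections:
  A12={s} A14={s,t} A15={s,t} A16={t} A23={r} A24={s} A25={r,s} A35={r} A45={p,s,t} A46={q,t} A56={t}
  A124={s} A125={s} A145={s,t} A146={t} A156={t} A235={r} A245={s} A456={t}
  A1245={s} A1456={t}
components per intersection:
  A1: {s} {t}
  A2: {r} {s}
  A3: {r}
  A4: {p,q,t} {s}
  A5: {p,t} {r} {s}
  A6: {q,t}
  A12: {s}
  A14: {s} {t}
  A15: {s} {t}
  A16: {t}
  A23: {r}
  A24: {s}
  A25: {r} {s}
  A35: {r}
  A45: {p,t} {s}
  A46: {q,t}
  A56: {t}
  A124: {s}
  A125: {s}
  A145: {s} {t}
  A146: {t}
  A156: {t}
  A235: {r}
  A245: {s}
  A456: {t}
  A1245: {s}
  A1456: {t}
C dims 11,15,9,2; δ0: rk 8, SNF 1^8; δ1: rk 7, SNF 1^7; δ2: rk 2, SNF 1^2
Ȟ^0: (11−8)−0=3 ⇒ Z^3
Ȟ^1: (15−7)−8=0 ⇒ 0
Ȟ^2: (9−2)−7=0 ⇒ 0

Ȟ^0 = Z^3, Ȟ^1 = 0, Ȟ^2 = 0


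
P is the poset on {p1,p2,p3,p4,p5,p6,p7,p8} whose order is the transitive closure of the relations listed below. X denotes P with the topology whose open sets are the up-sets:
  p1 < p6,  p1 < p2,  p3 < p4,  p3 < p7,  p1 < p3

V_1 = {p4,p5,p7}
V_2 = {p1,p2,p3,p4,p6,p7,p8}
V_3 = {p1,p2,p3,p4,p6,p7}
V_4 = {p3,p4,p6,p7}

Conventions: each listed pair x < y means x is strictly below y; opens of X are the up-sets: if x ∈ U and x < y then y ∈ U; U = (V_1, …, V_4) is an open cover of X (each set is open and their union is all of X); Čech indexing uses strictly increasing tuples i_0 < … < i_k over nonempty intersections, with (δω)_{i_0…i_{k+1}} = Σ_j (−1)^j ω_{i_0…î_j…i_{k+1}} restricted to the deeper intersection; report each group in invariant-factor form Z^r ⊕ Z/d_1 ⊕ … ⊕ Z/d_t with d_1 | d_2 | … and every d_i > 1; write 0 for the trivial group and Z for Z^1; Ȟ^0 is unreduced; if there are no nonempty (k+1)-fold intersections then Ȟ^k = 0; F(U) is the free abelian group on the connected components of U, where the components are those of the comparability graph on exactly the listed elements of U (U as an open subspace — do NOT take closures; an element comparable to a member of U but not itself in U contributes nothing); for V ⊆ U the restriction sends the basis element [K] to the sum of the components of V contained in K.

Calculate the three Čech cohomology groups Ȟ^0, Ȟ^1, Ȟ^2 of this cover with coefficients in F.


nonempty intersections:
  V12={p4,p7} V13={p4,p7} V14={p4,p7} V23={p1,p2,p3,p4,p6,p7} V24={p3,p4,p6,p7} V34={p3,p4,p6,p7}
  V123={p4,p7} V124={p4,p7} V134={p4,p7} V234={p3,p4,p6,p7}
  V1234={p4,p7}
components per intersection:
  V1: {p4} {p5} {p7}
  V2: {p1,p2,p3,p4,p6,p7} {p8}
  V3: {p1,p2,p3,p4,p6,p7}
  V4: {p3,p4,p7} {p6}
  V12: {p4} {p7}
  V13: {p4} {p7}
  V14: {p4} {p7}
  V23: {p1,p2,p3,p4,p6,p7}
  V24: {p3,p4,p7} {p6}
  V34: {p3,p4,p7} {p6}
  V123: {p4} {p7}
  V124: {p4} {p7}
  V134: {p4} {p7}
  V234: {p3,p4,p7} {p6}
  V1234: {p4} {p7}
C dims 8,11,8,2; δ0: rk 5, SNF 1^5; δ1: rk 6, SNF 1^6; δ2: rk 2, SNF 1^2
Ȟ^0: (8−5)−0=3 ⇒ Z^3
Ȟ^1: (11−6)−5=0 ⇒ 0
Ȟ^2: (8−2)−6=0 ⇒ 0

Ȟ^0(U;F) ≅ Z^3, Ȟ^1(U;F) ≅ 0 and Ȟ^2(U;F) ≅ 0


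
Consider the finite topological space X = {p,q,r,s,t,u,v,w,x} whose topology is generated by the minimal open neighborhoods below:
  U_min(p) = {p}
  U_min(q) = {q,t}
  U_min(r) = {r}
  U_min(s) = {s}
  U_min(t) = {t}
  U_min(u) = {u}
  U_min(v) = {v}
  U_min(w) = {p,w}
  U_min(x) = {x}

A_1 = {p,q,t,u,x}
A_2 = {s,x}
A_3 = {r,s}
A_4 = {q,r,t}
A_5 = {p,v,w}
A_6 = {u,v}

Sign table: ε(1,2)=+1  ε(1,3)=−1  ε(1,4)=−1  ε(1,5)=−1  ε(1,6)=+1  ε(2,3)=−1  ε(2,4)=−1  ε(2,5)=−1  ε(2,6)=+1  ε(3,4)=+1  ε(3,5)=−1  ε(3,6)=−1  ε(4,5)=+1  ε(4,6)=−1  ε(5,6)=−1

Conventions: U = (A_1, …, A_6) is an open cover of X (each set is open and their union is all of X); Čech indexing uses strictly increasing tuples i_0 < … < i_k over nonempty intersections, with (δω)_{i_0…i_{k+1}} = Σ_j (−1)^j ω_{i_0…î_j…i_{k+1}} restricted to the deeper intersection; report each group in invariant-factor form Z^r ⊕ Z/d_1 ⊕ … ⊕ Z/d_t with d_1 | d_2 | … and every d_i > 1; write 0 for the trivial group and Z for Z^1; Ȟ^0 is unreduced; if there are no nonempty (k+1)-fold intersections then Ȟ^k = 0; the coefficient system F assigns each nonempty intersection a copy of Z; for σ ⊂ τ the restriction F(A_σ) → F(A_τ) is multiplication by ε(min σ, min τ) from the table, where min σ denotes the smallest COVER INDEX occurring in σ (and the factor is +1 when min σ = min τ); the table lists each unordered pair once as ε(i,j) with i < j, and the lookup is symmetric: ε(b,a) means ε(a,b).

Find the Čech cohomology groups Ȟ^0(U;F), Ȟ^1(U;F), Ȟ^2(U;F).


nonempty intersections:
  A12={x} A14={q,t} A15={p} A16={u} A23={s} A34={r} A56={v}
C dims 6,7; δ0: rk 5, SNF 1^5
Ȟ^0: (6−5)−0=1 ⇒ Z
Ȟ^1: (7−0)−5=2 ⇒ Z^2
Ȟ^2: (0−0)−0=0 ⇒ 0

Ȟ^0 ≅ Z; Ȟ^1 ≅ Z^2; Ȟ^2 ≅ 0
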